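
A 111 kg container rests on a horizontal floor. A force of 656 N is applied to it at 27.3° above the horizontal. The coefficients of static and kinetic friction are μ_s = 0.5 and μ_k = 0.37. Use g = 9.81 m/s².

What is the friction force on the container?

f ≈ 292 N

The vertical component of P reduces the normal force: N = m g − P sin α = 1089 − 300.9 = 788 N.
The horizontal driving force is P cos α = 582.9 N, so equilibrium needs friction f = 582.9 N.
μ_s N = 0.5 × 788 = 394 N.
582.9 > 394 N → the container slides; f = μ_k N = 0.37×788 = 292 N.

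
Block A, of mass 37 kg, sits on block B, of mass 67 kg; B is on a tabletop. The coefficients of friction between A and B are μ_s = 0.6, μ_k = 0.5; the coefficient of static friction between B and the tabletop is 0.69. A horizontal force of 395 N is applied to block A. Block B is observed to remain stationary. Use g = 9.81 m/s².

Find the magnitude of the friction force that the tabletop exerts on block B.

f ≈ 181 N

The normal force B exerts on A is simply A's weight, N₁ = 363 N.
Maximum static friction on A from B: μ_s N₁ = 0.6×363 = 217.8 N.
Since P = 395 N > 217.8 N, A slides on B; the A–B friction is kinetic: f₁ = μ_k N₁ = 0.5×363 = 181 N.
B experiences an equal 181 N forward from A (third law). B is in equilibrium, so the floor supplies f₂ = 181 N of static friction (limit μ_s(m_A+m_B)g = 704 N, not exceeded).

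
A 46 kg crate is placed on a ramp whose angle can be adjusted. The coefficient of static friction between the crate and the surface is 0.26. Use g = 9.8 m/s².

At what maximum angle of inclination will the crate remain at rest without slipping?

θ_max ≈ 14.6°

At the slip threshold, m g sin θ = μ_s · m g cos θ, so tan θ = μ_s.
θ_max = arctan(0.26) = 14.6°.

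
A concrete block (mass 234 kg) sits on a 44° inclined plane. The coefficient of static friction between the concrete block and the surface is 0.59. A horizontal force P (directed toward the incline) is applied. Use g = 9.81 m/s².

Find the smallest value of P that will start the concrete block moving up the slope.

P ≈ 8300 N

At impending motion up the slope, friction acts down-slope at its limit: f = μ_s N.
Perpendicular to the incline: N = m g cos θ + P sin θ.
Along the incline: P cos θ = m g sin θ + μ_s N = m g sin θ + μ_s (m g cos θ + P sin θ).
Solving, P (cos θ − μ_s sin θ) = m g (sin θ + μ_s cos θ), so P = 234×9.81×(sin 44° + 0.59 cos 44°)/(cos 44° − 0.59 sin 44°) = 2300×1.119/0.3095 = 8300 N.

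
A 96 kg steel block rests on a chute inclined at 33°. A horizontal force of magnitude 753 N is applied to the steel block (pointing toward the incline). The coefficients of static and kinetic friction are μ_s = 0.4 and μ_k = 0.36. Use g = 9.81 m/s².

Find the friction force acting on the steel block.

Resolve perpendicular to the incline: N = m g cos θ + P sin θ = 96×9.81×cos 33° + 753×sin 33° = 1200 N.
Along the incline, the net driving force (taking up-slope positive) is P cos θ − m g sin θ = 631.5 − 512.9 = 118.6 N, so equilibrium requires friction f = -118.6 N (down-slope).
Maximum static friction: μ_s N = 0.4 × 1200 = 480 N.
Since 118.6 N is within the 480 N limit, the steel block stays put and friction is exactly 119 N.

f ≈ 119 N (down the incline)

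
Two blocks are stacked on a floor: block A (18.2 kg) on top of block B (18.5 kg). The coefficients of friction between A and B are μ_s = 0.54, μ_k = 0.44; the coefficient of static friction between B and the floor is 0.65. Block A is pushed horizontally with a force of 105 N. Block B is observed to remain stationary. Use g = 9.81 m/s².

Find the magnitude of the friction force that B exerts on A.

Between the blocks, N₁ = m_A g = 178.5 N.
Maximum static friction on A from B: μ_s N₁ = 0.54×178.5 = 96.41 N.
Since P = 105 N > 96.41 N, A slides on B; the A–B friction is kinetic: f₁ = μ_k N₁ = 0.44×178.5 = 78.6 N.
By Newton's third law B feels 78.6 N forward from A. With B stationary, the floor's static friction on B balances it: f₂ = 78.6 N (well within μ_s(m_A+m_B)g = 234 N).

f ≈ 78.6 N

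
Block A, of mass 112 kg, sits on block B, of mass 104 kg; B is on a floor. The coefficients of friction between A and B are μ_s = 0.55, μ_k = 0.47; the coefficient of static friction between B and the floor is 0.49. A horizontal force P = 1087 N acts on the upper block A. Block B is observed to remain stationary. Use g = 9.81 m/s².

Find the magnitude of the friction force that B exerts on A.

The normal force B exerts on A is simply A's weight, N₁ = 1099 N.
So the A–B interface can sustain at most μ_s N₁ = 604.3 N of static friction.
Since P = 1087 N > 604.3 N, A slides on B; the A–B friction is kinetic: f₁ = μ_k N₁ = 0.47×1099 = 516 N.
By Newton's third law B feels 516 N forward from A. With B stationary, the floor's static friction on B balances it: f₂ = 516 N (well within μ_s(m_A+m_B)g = 1038 N).

f ≈ 516 N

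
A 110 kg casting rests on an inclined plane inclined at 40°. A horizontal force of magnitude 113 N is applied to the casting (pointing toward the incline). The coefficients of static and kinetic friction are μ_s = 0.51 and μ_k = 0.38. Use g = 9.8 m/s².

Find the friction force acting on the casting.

f ≈ 341 N (up the incline)

Normal direction: N = m g cos θ + P sin θ = 898.4 N.
Along the incline, the net driving force (taking up-slope positive) is P cos θ − m g sin θ = 86.56 − 692.9 = -606.4 N, so equilibrium requires friction f = 606.4 N (up-slope).
Maximum static friction: μ_s N = 0.51 × 898.4 = 458.2 N.
|f_req| = 606.4 > 458.2 N → the casting slides down the incline; f = μ_k N = 0.38 × 898.4 = 341 N.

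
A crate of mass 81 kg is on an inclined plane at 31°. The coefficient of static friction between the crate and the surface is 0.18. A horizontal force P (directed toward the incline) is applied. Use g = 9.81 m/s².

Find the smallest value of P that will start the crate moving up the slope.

P ≈ 696 N

At impending motion up the slope, friction acts down-slope at its limit: f = μ_s N.
Perpendicular to the incline: N = m g cos θ + P sin θ.
Along the incline: P cos θ = m g sin θ + μ_s N = m g sin θ + μ_s (m g cos θ + P sin θ).
Solving, P (cos θ − μ_s sin θ) = m g (sin θ + μ_s cos θ), so P = 81×9.81×(sin 31° + 0.18 cos 31°)/(cos 31° − 0.18 sin 31°) = 795×0.6693/0.7645 = 696 N.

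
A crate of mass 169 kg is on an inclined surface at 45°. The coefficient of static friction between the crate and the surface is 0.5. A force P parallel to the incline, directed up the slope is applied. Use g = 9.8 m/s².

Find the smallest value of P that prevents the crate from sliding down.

The crate tends to slide down (tan θ > μ_s), so at the point of impending slip friction acts up-slope at its limit: f = μ_s N.
P is parallel to the surface, so N = m g cos θ = 1170 N.
Along the incline: P + μ_s N = m g sin θ, so P = 1170 − 0.5×1170 = 586 N.

P_min ≈ 586 N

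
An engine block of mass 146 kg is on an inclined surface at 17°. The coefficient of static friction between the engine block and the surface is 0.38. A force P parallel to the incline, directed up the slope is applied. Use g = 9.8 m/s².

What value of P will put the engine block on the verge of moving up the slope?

At impending motion up the slope, friction acts down-slope at its limit: f = μ_s N.
P is parallel to the surface, so N = m g cos θ = 1370 N.
Along the incline: P = m g sin θ + μ_s N = 418 + 0.38×1370 = 938 N.

P ≈ 938 N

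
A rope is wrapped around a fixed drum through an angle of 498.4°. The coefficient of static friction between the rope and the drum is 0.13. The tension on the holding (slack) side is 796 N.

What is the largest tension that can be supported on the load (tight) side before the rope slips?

T_max ≈ 2470 N

At impending slip the capstan equation gives T₂/T₁ = e^{μβ} with β in radians.
β = 498.4° × π/180 = 8.699 rad.
e^{μβ} = e^{0.13×8.699} = 3.098.
T₂ = T₁ · e^{μβ} = 796 × 3.098 = 2470 N.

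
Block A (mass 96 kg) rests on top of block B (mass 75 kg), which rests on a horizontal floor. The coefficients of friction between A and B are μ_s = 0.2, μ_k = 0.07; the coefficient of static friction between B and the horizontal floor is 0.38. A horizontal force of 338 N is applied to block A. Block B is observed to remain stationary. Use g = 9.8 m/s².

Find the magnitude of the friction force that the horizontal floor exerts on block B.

The normal force B exerts on A is simply A's weight, N₁ = 940.8 N.
Maximum static friction on A from B: μ_s N₁ = 0.2×940.8 = 188.2 N.
Since P = 338 N > 188.2 N, A slides on B; the A–B friction is kinetic: f₁ = μ_k N₁ = 0.07×940.8 = 65.9 N.
By Newton's third law B feels 65.9 N forward from A. With B stationary, the floor's static friction on B balances it: f₂ = 65.9 N (well within μ_s(m_A+m_B)g = 636.8 N).

f ≈ 65.9 N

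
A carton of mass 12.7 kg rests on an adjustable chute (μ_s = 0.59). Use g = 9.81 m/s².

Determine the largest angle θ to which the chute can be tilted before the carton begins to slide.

At the slip threshold, m g sin θ = μ_s · m g cos θ, so tan θ = μ_s.
θ_max = arctan(0.59) = 30.5°.

θ_max ≈ 30.5°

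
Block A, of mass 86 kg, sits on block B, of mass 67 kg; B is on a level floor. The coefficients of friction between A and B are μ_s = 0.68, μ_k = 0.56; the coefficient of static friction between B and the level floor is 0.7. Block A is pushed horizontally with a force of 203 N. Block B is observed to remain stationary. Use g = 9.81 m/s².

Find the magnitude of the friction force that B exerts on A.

f ≈ 203 N

Normal force at the A–B interface: N₁ = m_A g = 843.7 N.
So the A–B interface can sustain at most μ_s N₁ = 573.7 N of static friction.
Since P = 203 N ≤ 573.7 N, A does not slip on B; friction on A equals P = 203 N.
By Newton's third law B feels 203 N forward from A. With B stationary, the floor's static friction on B balances it: f₂ = 203 N (well within μ_s(m_A+m_B)g = 1051 N).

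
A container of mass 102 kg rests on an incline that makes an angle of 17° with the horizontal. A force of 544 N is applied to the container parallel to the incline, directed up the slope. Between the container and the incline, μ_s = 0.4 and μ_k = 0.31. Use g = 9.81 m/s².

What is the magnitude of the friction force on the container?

f ≈ 251 N (down the incline)

Perpendicular to the surface, N = m g cos θ = 102·9.81·cos 17° = 956.9 N.
Parallel to the incline, ΣF = 0 gives f = m g sin θ − P = 292.6 − 544 = -251.4 N (up-slope positive).
Static friction can supply at most μ_s N = 382.8 N.
Since |-251.4| ≤ 382.8 N, the container remains in static equilibrium and friction takes exactly the required value.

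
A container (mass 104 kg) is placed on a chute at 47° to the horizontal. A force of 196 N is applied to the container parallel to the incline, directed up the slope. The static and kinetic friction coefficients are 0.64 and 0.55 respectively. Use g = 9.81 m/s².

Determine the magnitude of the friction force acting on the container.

f ≈ 383 N (up the incline)

The normal reaction is N = m g cos θ = 695.8 N.
For equilibrium along the incline the friction force must supply f = m g sin θ − P = 746.2 − 196 = 550.2 N (positive meaning up-slope).
Maximum static friction available: μ_s N = 0.64 × 695.8 = 445.3 N.
|550.2| exceeds 445.3 N, so the container slips down-slope; friction is kinetic, f = μ_k N = 0.55×695.8 = 383 N.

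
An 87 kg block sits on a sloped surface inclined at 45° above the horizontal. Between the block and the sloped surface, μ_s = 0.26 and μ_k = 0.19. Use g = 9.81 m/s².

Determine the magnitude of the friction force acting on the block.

Normal force: N = m g cos θ = 87 × 9.81 × cos 45° = 603.5 N.
Along the slope the weight component is m g sin θ = 603.5 N; friction must supply exactly this, acting up-slope.
Static friction can supply at most μ_s N = 156.9 N.
Since |603.5| > 156.9 N, static friction cannot hold it; the block slides down the incline and kinetic friction applies: f = μ_k N = 0.19 × 603.5 = 115 N.

f ≈ 115 N (up the incline)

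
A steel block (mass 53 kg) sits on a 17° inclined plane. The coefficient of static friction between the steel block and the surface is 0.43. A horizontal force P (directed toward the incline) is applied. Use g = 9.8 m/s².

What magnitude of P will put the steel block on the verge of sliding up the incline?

At impending motion up the slope, friction acts down-slope at its limit: f = μ_s N.
Perpendicular to the incline: N = m g cos θ + P sin θ.
Along the incline: P cos θ = m g sin θ + μ_s N = m g sin θ + μ_s (m g cos θ + P sin θ).
Solving, P (cos θ − μ_s sin θ) = m g (sin θ + μ_s cos θ), so P = 53×9.8×(sin 17° + 0.43 cos 17°)/(cos 17° − 0.43 sin 17°) = 519×0.7036/0.8306 = 440 N.

P ≈ 440 N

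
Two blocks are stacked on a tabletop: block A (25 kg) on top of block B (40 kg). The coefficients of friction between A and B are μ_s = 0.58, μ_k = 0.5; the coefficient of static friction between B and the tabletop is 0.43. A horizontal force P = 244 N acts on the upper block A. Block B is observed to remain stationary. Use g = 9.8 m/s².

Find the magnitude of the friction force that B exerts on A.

Between the blocks, N₁ = m_A g = 245 N.
So the A–B interface can sustain at most μ_s N₁ = 142.1 N of static friction.
P = 244 N exceeds that limit, so A slips over B and the interface friction becomes kinetic: f₁ = μ_k N₁ = 0.5×245 = 123 N.
B experiences an equal 123 N forward from A (third law). B is in equilibrium, so the floor supplies f₂ = 123 N of static friction (limit μ_s(m_A+m_B)g = 273.9 N, not exceeded).

f ≈ 123 N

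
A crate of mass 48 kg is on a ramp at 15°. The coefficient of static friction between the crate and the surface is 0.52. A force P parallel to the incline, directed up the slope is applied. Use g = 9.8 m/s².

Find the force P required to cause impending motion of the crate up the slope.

P ≈ 358 N

At impending motion up the slope, friction acts down-slope at its limit: f = μ_s N.
P is parallel to the surface, so N = m g cos θ = 454 N.
Along the incline: P = m g sin θ + μ_s N = 122 + 0.52×454 = 358 N.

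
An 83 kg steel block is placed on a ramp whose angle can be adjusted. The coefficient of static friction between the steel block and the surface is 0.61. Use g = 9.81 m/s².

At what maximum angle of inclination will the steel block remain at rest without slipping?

At the slip threshold, m g sin θ = μ_s · m g cos θ, so tan θ = μ_s.
θ_max = arctan(0.61) = 31.4°.

θ_max ≈ 31.4°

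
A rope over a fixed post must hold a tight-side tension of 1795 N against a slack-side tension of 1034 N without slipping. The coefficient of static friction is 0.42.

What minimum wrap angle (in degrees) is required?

β_min ≈ 75.2°

T₂/T₁ = e^{μβ} → β = ln(T₂/T₁)/μ.
β = ln(1795/1034)/0.42 = 0.5516/0.42 = 1.313 rad.
In degrees: β = 1.313 × 180/π = 75.2°.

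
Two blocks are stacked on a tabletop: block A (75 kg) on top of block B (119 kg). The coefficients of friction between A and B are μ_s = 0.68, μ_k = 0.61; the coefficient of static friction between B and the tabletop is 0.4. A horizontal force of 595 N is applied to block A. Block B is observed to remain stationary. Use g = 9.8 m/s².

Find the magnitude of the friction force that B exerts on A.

Normal force at the A–B interface: N₁ = m_A g = 735 N.
Maximum static friction on A from B: μ_s N₁ = 0.68×735 = 499.8 N.
P = 595 N exceeds that limit, so A slips over B and the interface friction becomes kinetic: f₁ = μ_k N₁ = 0.61×735 = 448 N.
B experiences an equal 448 N forward from A (third law). B is in equilibrium, so the floor supplies f₂ = 448 N of static friction (limit μ_s(m_A+m_B)g = 760.5 N, not exceeded).

f ≈ 448 N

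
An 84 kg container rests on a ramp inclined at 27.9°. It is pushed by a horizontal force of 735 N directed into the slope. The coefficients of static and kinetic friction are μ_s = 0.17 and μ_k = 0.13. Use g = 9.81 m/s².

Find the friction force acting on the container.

f ≈ 139 N (down the incline)

Normal direction: N = m g cos θ + P sin θ = 1072 N.
Along the incline, the net driving force (taking up-slope positive) is P cos θ − m g sin θ = 649.6 − 385.6 = 264 N, so equilibrium requires friction f = -264 N (down-slope).
The limit of static friction is μ_s N = 182.3 N.
|f_req| = 264 > 182.3 N → the container slides up the incline; f = μ_k N = 0.13 × 1072 = 139 N.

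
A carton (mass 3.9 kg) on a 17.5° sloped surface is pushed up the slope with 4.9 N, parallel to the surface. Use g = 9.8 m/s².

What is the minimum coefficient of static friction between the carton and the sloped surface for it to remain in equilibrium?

μ_s,min ≈ 0.181

N = m g cos θ = 36.45 N.
Friction must make up the shortfall along the incline: f = m g sin θ − P = 11.49 − 4.9 = 6.593 N.
At the threshold f = μ_s N, so μ_s,min = 6.593/36.45 = 0.181.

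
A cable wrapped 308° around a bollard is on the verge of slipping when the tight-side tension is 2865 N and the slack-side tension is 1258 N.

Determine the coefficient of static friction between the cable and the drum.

μ ≈ 0.153

T₂/T₁ = e^{μβ} → μ = ln(T₂/T₁)/β.
β = 308° = 5.376 rad.
μ = ln(2865/1258)/5.376 = ln(2.277)/5.376 = 0.153.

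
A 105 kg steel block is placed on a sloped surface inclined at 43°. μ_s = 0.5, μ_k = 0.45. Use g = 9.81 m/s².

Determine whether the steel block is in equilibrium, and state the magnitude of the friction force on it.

N = m g cos θ = 753 N.
Down-slope weight component: m g sin θ = 702 N.
μ_s N = 377 N.
702 > 377 N, so it slides; kinetic friction f = μ_k N = 0.45×753 = 339 N.

f ≈ 339 N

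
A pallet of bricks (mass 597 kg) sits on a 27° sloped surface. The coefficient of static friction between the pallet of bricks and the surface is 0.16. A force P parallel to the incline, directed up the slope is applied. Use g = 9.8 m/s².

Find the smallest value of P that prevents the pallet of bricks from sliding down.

The pallet of bricks tends to slide down (tan θ > μ_s), so at the point of impending slip friction acts up-slope at its limit: f = μ_s N.
P is parallel to the surface, so N = m g cos θ = 5210 N.
Along the incline: P + μ_s N = m g sin θ, so P = 2660 − 0.16×5210 = 1820 N.

P_min ≈ 1820 N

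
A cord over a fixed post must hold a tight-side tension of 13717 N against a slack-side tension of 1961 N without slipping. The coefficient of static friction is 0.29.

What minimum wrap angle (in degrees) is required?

T₂/T₁ = e^{μβ} → β = ln(T₂/T₁)/μ.
β = ln(13717/1961)/0.29 = 1.945/0.29 = 6.708 rad.
In degrees: β = 6.708 × 180/π = 384°.

β_min ≈ 384°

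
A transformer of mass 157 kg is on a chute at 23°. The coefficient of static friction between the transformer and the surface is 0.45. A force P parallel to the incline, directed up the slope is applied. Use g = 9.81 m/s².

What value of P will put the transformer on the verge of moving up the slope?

P ≈ 1240 N

At impending motion up the slope, friction acts down-slope at its limit: f = μ_s N.
P is parallel to the surface, so N = m g cos θ = 1420 N.
Along the incline: P = m g sin θ + μ_s N = 602 + 0.45×1420 = 1240 N.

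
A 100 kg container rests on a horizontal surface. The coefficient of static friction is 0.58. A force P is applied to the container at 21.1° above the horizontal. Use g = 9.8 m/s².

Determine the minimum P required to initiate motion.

P ≈ 498 N

N = m g − P sin α (the pull lifts the container).
At impending slip, P cos α = μ_s N = μ_s (m g − P sin α).
Solving: P (cos α + μ_s sin α) = μ_s m g → P = 0.58×980/(cos 21.1° + 0.58 sin 21.1°) = 568/1.142 = 498 N.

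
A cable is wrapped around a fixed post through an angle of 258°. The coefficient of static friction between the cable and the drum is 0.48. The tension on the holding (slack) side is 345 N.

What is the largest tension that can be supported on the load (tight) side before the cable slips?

At impending slip the capstan equation gives T₂/T₁ = e^{μβ} with β in radians.
β = 258° × π/180 = 4.503 rad.
e^{μβ} = e^{0.48×4.503} = 8.683.
T₂ = T₁ · e^{μβ} = 345 × 8.683 = 3000 N.

T_max ≈ 3000 N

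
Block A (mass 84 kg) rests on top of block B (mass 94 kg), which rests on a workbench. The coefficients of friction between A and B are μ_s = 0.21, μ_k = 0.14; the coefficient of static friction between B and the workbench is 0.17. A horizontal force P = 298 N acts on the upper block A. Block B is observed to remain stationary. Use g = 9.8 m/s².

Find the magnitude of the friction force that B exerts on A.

f ≈ 115 N

The normal force B exerts on A is simply A's weight, N₁ = 823.2 N.
Maximum static friction on A from B: μ_s N₁ = 0.21×823.2 = 172.9 N.
Since P = 298 N > 172.9 N, A slides on B; the A–B friction is kinetic: f₁ = μ_k N₁ = 0.14×823.2 = 115 N.
By Newton's third law B feels 115 N forward from A. With B stationary, the floor's static friction on B balances it: f₂ = 115 N (well within μ_s(m_A+m_B)g = 296.5 N).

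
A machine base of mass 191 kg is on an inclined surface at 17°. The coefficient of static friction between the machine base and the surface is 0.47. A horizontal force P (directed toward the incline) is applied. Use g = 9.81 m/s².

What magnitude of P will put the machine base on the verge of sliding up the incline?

P ≈ 1700 N

At impending motion up the slope, friction acts down-slope at its limit: f = μ_s N.
Perpendicular to the incline: N = m g cos θ + P sin θ.
Along the incline: P cos θ = m g sin θ + μ_s N = m g sin θ + μ_s (m g cos θ + P sin θ).
Solving, P (cos θ − μ_s sin θ) = m g (sin θ + μ_s cos θ), so P = 191×9.81×(sin 17° + 0.47 cos 17°)/(cos 17° − 0.47 sin 17°) = 1870×0.7418/0.8189 = 1700 N.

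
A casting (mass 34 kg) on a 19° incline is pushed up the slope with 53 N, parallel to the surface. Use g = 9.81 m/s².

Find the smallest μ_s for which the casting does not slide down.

N = m g cos θ = 315.4 N.
Friction must make up the shortfall along the incline: f = m g sin θ − P = 108.6 − 53 = 55.59 N.
At the threshold f = μ_s N, so μ_s,min = 55.59/315.4 = 0.176.

μ_s,min ≈ 0.176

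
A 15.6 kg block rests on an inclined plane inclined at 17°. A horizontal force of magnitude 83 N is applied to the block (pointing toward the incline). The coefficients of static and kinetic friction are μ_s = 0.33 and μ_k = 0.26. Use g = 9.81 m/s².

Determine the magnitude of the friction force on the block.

f ≈ 34.6 N (down the incline)

Normal direction: N = m g cos θ + P sin θ = 170.6 N.
Parallel to the incline: P cos θ − m g sin θ = 79.37 − 44.74 = 34.63 N; the friction needed to balance this is 34.63 N acting down the slope.
Maximum static friction: μ_s N = 0.33 × 170.6 = 56.3 N.
Since 34.63 N is within the 56.3 N limit, the block stays put and friction is exactly 34.6 N.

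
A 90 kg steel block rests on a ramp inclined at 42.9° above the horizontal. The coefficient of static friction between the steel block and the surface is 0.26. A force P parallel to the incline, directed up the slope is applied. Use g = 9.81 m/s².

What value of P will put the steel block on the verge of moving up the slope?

P ≈ 769 N

At impending motion up the slope, friction acts down-slope at its limit: f = μ_s N.
P is parallel to the surface, so N = m g cos θ = 647 N.
Along the incline: P = m g sin θ + μ_s N = 601 + 0.26×647 = 769 N.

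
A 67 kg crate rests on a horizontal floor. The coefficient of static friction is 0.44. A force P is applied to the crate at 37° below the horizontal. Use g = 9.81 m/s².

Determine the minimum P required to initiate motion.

P ≈ 542 N

N = m g + P sin α (the push presses the crate into the horizontal floor).
At impending slip, P cos α = μ_s N = μ_s (m g + P sin α).
Solving: P (cos α − μ_s sin α) = μ_s m g → P = 0.44×657/(cos 37° − 0.44 sin 37°) = 289/0.5338 = 542 N.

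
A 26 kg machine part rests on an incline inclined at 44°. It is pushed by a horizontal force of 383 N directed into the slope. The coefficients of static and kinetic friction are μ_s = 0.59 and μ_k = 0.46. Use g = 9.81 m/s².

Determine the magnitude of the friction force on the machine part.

Resolve perpendicular to the incline: N = m g cos θ + P sin θ = 26×9.81×cos 44° + 383×sin 44° = 449.5 N.
Parallel to the incline: P cos θ − m g sin θ = 275.5 − 177.2 = 98.33 N; the friction needed to balance this is 98.33 N acting down the slope.
Maximum static friction: μ_s N = 0.59 × 449.5 = 265.2 N.
Since 98.33 N is within the 265.2 N limit, the machine part stays put and friction is exactly 98.3 N.

f ≈ 98.3 N (down the incline)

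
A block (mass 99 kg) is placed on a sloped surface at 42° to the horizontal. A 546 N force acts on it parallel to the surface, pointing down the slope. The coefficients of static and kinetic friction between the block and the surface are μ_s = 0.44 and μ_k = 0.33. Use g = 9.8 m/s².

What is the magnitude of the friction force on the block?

Perpendicular to the surface, N = m g cos θ = 99·9.8·cos 42° = 721 N.
The friction needed for equilibrium is m g sin θ + P = 649.2 + 546 = 1195 N, measured positive up-slope.
The static-friction ceiling is μ_s N = 0.44 × 721 = 317.2 N.
Since |1195| > 317.2 N, static friction cannot hold it; the block slides down the incline and kinetic friction applies: f = μ_k N = 0.33 × 721 = 238 N.

f ≈ 238 N (up the incline)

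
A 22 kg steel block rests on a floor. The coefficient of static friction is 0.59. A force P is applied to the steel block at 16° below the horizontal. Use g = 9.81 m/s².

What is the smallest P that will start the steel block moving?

N = m g + P sin α (the push presses the steel block into the floor).
At impending slip, P cos α = μ_s N = μ_s (m g + P sin α).
Solving: P (cos α − μ_s sin α) = μ_s m g → P = 0.59×216/(cos 16° − 0.59 sin 16°) = 127/0.7986 = 159 N.

P ≈ 159 N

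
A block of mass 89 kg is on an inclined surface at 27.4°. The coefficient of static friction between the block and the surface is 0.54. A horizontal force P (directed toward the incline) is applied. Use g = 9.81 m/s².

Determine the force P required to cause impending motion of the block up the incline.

At impending motion up the slope, friction acts down-slope at its limit: f = μ_s N.
Perpendicular to the incline: N = m g cos θ + P sin θ.
Along the incline: P cos θ = m g sin θ + μ_s N = m g sin θ + μ_s (m g cos θ + P sin θ).
Solving, P (cos θ − μ_s sin θ) = m g (sin θ + μ_s cos θ), so P = 89×9.81×(sin 27.4° + 0.54 cos 27.4°)/(cos 27.4° − 0.54 sin 27.4°) = 873×0.9396/0.6393 = 1280 N.

P ≈ 1280 N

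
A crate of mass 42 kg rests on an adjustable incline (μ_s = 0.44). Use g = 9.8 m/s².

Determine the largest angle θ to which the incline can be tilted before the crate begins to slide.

At the slip threshold, m g sin θ = μ_s · m g cos θ, so tan θ = μ_s.
θ_max = arctan(0.44) = 23.7°.

θ_max ≈ 23.7°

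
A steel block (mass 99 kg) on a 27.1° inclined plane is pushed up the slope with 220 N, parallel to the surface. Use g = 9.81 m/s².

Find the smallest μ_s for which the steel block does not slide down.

N = m g cos θ = 864.6 N.
Friction must make up the shortfall along the incline: f = m g sin θ − P = 442.4 − 220 = 222.4 N.
At the threshold f = μ_s N, so μ_s,min = 222.4/864.6 = 0.257.

μ_s,min ≈ 0.257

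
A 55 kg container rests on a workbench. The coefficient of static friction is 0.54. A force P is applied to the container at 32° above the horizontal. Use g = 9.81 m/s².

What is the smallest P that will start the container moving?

N = m g − P sin α (the pull lifts the container).
At impending slip, P cos α = μ_s N = μ_s (m g − P sin α).
Solving: P (cos α + μ_s sin α) = μ_s m g → P = 0.54×540/(cos 32° + 0.54 sin 32°) = 291/1.134 = 257 N.

P ≈ 257 N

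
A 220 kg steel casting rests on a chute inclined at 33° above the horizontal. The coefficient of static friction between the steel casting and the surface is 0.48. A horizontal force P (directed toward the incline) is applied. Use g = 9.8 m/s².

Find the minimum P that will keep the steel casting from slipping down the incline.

The steel casting tends to slide down (tan θ > μ_s), so at the point of impending slip friction acts up-slope at its limit: f = μ_s N.
Perpendicular to the incline: N = m g cos θ + P sin θ.
Along the incline: P cos θ + μ_s N = m g sin θ, i.e. P cos θ + μ_s (m g cos θ + P sin θ) = m g sin θ.
Solving, P (cos θ + μ_s sin θ) = m g (sin θ − μ_s cos θ), so P = 2160×0.1421/1.1 = 278 N.

P_min ≈ 278 N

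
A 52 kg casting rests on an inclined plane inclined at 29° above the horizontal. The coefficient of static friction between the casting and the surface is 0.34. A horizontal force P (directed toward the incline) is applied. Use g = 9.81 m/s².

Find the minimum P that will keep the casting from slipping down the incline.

P_min ≈ 92 N

The casting tends to slide down (tan θ > μ_s), so at the point of impending slip friction acts up-slope at its limit: f = μ_s N.
Perpendicular to the incline: N = m g cos θ + P sin θ.
Along the incline: P cos θ + μ_s N = m g sin θ, i.e. P cos θ + μ_s (m g cos θ + P sin θ) = m g sin θ.
Solving, P (cos θ + μ_s sin θ) = m g (sin θ − μ_s cos θ), so P = 510×0.1874/1.039 = 92 N.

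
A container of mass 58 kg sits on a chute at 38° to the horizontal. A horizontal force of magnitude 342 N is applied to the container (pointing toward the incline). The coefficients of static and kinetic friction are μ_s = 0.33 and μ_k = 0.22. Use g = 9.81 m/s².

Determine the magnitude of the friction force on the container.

f ≈ 80.8 N (up the incline)

Resolve perpendicular to the incline: N = m g cos θ + P sin θ = 58×9.81×cos 38° + 342×sin 38° = 658.9 N.
Parallel to the incline: P cos θ − m g sin θ = 269.5 − 350.3 = -80.8 N; the friction needed to balance this is 80.8 N acting up the slope.
The limit of static friction is μ_s N = 217.4 N.
|f_req| = 80.8 ≤ 217.4 N → the container is in equilibrium; friction equals the required value.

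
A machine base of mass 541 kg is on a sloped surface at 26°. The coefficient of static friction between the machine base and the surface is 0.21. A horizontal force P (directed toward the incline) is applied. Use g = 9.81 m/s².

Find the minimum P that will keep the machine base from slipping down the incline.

The machine base tends to slide down (tan θ > μ_s), so at the point of impending slip friction acts up-slope at its limit: f = μ_s N.
Perpendicular to the incline: N = m g cos θ + P sin θ.
Along the incline: P cos θ + μ_s N = m g sin θ, i.e. P cos θ + μ_s (m g cos θ + P sin θ) = m g sin θ.
Solving, P (cos θ + μ_s sin θ) = m g (sin θ − μ_s cos θ), so P = 5310×0.2496/0.9909 = 1340 N.

P_min ≈ 1340 N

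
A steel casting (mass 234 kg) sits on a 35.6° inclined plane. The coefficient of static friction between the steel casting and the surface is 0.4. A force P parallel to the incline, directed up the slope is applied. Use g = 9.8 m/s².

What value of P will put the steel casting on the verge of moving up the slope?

P ≈ 2080 N

At impending motion up the slope, friction acts down-slope at its limit: f = μ_s N.
P is parallel to the surface, so N = m g cos θ = 1860 N.
Along the incline: P = m g sin θ + μ_s N = 1330 + 0.4×1860 = 2080 N.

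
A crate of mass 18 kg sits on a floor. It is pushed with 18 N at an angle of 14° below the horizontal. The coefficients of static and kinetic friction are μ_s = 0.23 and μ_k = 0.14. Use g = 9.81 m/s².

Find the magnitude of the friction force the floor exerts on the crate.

f ≈ 17.5 N

The vertical component of P adds to the normal force: N = m g + P sin α = 176.6 + 4.355 = 180.9 N.
For equilibrium, f = P cos α = 18×cos 14° = 17.47 N.
The static-friction limit is μ_s N = 41.61 N.
17.47 ≤ 41.61 N → static; friction equals the required 17.5 N.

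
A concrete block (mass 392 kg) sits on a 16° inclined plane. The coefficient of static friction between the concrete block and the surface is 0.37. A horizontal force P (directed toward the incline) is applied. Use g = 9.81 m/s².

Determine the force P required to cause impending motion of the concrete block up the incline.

At impending motion up the slope, friction acts down-slope at its limit: f = μ_s N.
Perpendicular to the incline: N = m g cos θ + P sin θ.
Along the incline: P cos θ = m g sin θ + μ_s N = m g sin θ + μ_s (m g cos θ + P sin θ).
Solving, P (cos θ − μ_s sin θ) = m g (sin θ + μ_s cos θ), so P = 392×9.81×(sin 16° + 0.37 cos 16°)/(cos 16° − 0.37 sin 16°) = 3850×0.6313/0.8593 = 2830 N.

P ≈ 2830 N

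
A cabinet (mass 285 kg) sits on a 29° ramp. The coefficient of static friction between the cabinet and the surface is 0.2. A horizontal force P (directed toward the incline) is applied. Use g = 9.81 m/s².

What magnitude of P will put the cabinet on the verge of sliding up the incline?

P ≈ 2370 N

At impending motion up the slope, friction acts down-slope at its limit: f = μ_s N.
Perpendicular to the incline: N = m g cos θ + P sin θ.
Along the incline: P cos θ = m g sin θ + μ_s N = m g sin θ + μ_s (m g cos θ + P sin θ).
Solving, P (cos θ − μ_s sin θ) = m g (sin θ + μ_s cos θ), so P = 285×9.81×(sin 29° + 0.2 cos 29°)/(cos 29° − 0.2 sin 29°) = 2800×0.6597/0.7777 = 2370 N.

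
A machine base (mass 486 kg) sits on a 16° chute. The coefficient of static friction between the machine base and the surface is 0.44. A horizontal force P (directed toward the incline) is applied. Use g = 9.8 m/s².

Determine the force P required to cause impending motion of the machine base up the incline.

At impending motion up the slope, friction acts down-slope at its limit: f = μ_s N.
Perpendicular to the incline: N = m g cos θ + P sin θ.
Along the incline: P cos θ = m g sin θ + μ_s N = m g sin θ + μ_s (m g cos θ + P sin θ).
Solving, P (cos θ − μ_s sin θ) = m g (sin θ + μ_s cos θ), so P = 486×9.8×(sin 16° + 0.44 cos 16°)/(cos 16° − 0.44 sin 16°) = 4760×0.6986/0.84 = 3960 N.

P ≈ 3960 N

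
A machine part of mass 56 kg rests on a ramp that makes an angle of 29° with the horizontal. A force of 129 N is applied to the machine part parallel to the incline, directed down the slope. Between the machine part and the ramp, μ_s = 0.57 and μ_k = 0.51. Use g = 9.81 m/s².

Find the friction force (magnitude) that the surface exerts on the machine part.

The normal reaction is N = m g cos θ = 480.5 N.
For equilibrium along the incline the friction force must supply f = m g sin θ + P = 266.3 + 129 = 395.3 N (positive meaning up-slope).
Static friction can supply at most μ_s N = 273.9 N.
|395.3| exceeds 273.9 N, so the machine part slips down-slope; friction is kinetic, f = μ_k N = 0.51×480.5 = 245 N.

f ≈ 245 N (up the incline)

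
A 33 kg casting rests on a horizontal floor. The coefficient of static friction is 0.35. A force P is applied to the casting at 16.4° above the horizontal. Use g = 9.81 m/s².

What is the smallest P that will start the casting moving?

N = m g − P sin α (the pull lifts the casting).
At impending slip, P cos α = μ_s N = μ_s (m g − P sin α).
Solving: P (cos α + μ_s sin α) = μ_s m g → P = 0.35×324/(cos 16.4° + 0.35 sin 16.4°) = 113/1.058 = 107 N.

P ≈ 107 N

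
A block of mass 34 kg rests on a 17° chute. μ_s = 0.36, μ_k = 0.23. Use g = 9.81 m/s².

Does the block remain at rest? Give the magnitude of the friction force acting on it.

f ≈ 97.5 N

N = m g cos θ = 319 N.
Down-slope weight component: m g sin θ = 97.5 N.
μ_s N = 115 N.
97.5 ≤ 115 N, so it stays put; friction = 97.5 N.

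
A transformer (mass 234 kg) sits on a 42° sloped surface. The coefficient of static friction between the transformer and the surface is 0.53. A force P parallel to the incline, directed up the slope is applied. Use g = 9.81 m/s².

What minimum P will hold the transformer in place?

The transformer tends to slide down (tan θ > μ_s), so at the point of impending slip friction acts up-slope at its limit: f = μ_s N.
P is parallel to the surface, so N = m g cos θ = 1710 N.
Along the incline: P + μ_s N = m g sin θ, so P = 1540 − 0.53×1710 = 632 N.

P_min ≈ 632 N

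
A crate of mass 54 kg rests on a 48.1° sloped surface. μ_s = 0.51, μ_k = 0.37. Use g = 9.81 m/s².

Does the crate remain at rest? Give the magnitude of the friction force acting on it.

N = m g cos θ = 354 N.
Down-slope weight component: m g sin θ = 394 N.
μ_s N = 180 N.
394 > 180 N, so it slides; kinetic friction f = μ_k N = 0.37×354 = 131 N.

f ≈ 131 N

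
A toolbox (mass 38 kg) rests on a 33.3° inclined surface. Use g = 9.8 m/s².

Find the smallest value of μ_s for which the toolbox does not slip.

At the slip threshold m g sin θ = μ_s m g cos θ, so μ_s,min = tan θ.
μ_s,min = tan 33.3° = 0.657.

μ_s,min ≈ 0.657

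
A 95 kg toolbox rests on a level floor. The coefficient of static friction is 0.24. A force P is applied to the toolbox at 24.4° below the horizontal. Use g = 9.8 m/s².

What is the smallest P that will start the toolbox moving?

N = m g + P sin α (the push presses the toolbox into the level floor).
At impending slip, P cos α = μ_s N = μ_s (m g + P sin α).
Solving: P (cos α − μ_s sin α) = μ_s m g → P = 0.24×931/(cos 24.4° − 0.24 sin 24.4°) = 223/0.8115 = 275 N.

P ≈ 275 N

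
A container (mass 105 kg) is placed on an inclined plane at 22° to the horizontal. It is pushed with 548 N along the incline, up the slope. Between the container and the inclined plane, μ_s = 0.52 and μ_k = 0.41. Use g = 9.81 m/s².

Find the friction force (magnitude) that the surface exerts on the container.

f ≈ 162 N (down the incline)

The normal reaction is N = m g cos θ = 955 N.
Parallel to the incline, ΣF = 0 gives f = m g sin θ − P = 385.9 − 548 = -162.1 N (up-slope positive).
The static-friction ceiling is μ_s N = 0.52 × 955 = 496.6 N.
Since |-162.1| ≤ 496.6 N, static friction is sufficient; f equals the required value, not μ_s N.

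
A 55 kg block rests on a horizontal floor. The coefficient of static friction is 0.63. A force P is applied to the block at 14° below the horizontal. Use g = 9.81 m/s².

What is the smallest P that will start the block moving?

N = m g + P sin α (the push presses the block into the horizontal floor).
At impending slip, P cos α = μ_s N = μ_s (m g + P sin α).
Solving: P (cos α − μ_s sin α) = μ_s m g → P = 0.63×540/(cos 14° − 0.63 sin 14°) = 340/0.8179 = 416 N.

P ≈ 416 N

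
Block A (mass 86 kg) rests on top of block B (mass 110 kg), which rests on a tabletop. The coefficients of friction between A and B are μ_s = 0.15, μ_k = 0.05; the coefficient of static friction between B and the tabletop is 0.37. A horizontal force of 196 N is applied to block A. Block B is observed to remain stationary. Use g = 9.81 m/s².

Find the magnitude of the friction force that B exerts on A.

Between the blocks, N₁ = m_A g = 843.7 N.
Maximum static friction on A from B: μ_s N₁ = 0.15×843.7 = 126.5 N.
Since P = 196 N > 126.5 N, A slides on B; the A–B friction is kinetic: f₁ = μ_k N₁ = 0.05×843.7 = 42.2 N.
By Newton's third law B feels 42.2 N forward from A. With B stationary, the floor's static friction on B balances it: f₂ = 42.2 N (well within μ_s(m_A+m_B)g = 711.4 N).

f ≈ 42.2 N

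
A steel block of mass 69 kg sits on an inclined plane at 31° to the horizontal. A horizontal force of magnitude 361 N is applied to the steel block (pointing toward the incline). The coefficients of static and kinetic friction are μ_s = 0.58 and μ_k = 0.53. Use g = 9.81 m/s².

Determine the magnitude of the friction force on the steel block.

Resolve perpendicular to the incline: N = m g cos θ + P sin θ = 69×9.81×cos 31° + 361×sin 31° = 766.1 N.
Along the incline, the net driving force (taking up-slope positive) is P cos θ − m g sin θ = 309.4 − 348.6 = -39.19 N, so equilibrium requires friction f = 39.19 N (up-slope).
Maximum static friction: μ_s N = 0.58 × 766.1 = 444.4 N.
|f_req| = 39.19 ≤ 444.4 N → the steel block is in equilibrium; friction equals the required value.

f ≈ 39.2 N (up the incline)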